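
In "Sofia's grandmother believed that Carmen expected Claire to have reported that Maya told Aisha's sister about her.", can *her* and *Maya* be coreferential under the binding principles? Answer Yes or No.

No

*Maya* is an R-expression; Principle C requires it to be free (not bound by any c-commanding expression).
— her: second object of the clause headed by 'told'; the R-expression locally c-commands the pronoun — coreference blocked (Principle B on the pronoun).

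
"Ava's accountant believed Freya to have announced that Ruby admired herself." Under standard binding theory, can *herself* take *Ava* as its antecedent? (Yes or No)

*herself* is a reflexive; Principle A requires it to be bound within its binding domain — the clause headed by 'admired'.
— Ava: possessor inside the subject DP of the matrix clause; does not c-command the reflexive — cannot bind it (Principle A).

No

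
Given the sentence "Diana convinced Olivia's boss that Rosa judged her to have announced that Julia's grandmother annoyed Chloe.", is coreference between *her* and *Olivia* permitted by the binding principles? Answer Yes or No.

*her* is a pronoun; Principle B requires it to be free in its binding domain — the clause headed by 'judged'.
— Olivia: possessor inside the object DP of the matrix clause; does not c-command the pronoun — Principle B does not apply; allowed.

Yes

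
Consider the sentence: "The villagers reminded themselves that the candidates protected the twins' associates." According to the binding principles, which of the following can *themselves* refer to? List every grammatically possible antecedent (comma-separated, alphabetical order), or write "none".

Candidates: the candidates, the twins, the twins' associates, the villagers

*themselves* is a reflexive; Principle A requires it to be bound within its binding domain — the matrix clause.
— the candidates: subject of the clause headed by 'protected'; does not c-command the reflexive — cannot bind it (Principle A).
— the twins: possessor inside the object DP of the clause headed by 'protected'; does not c-command the reflexive — cannot bind it (Principle A).
— the twins' associates: object of the clause headed by 'protected'; does not c-command the reflexive — cannot bind it (Principle A).
— the villagers: subject of the matrix clause; c-commands the reflexive within its binding domain — allowed (Principle A).

the villagers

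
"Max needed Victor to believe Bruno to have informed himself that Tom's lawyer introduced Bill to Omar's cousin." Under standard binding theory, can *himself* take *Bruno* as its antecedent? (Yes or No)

*himself* is a reflexive; Principle A requires it to be bound within its binding domain — the clause headed by 'informed'.
— Bruno: subject of the clause headed by 'informed'; c-commands the reflexive within its binding domain — allowed (Principle A).

Yes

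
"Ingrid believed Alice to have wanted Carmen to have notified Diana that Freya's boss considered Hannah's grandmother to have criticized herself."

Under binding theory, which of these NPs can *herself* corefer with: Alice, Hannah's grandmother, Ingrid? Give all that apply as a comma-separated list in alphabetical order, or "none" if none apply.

*herself* is a reflexive; Principle A requires it to be bound within its binding domain — the clause headed by 'criticized'.
— Alice: subject of the clause headed by 'wanted'; c-commands the reflexive but lies outside its binding domain — cannot bind it (Principle A).
— Hannah's grandmother: subject of the clause headed by 'criticized'; c-commands the reflexive within its binding domain — allowed (Principle A).
— Ingrid: subject of the matrix clause; c-commands the reflexive but lies outside its binding domain — cannot bind it (Principle A).

Hannah's grandmother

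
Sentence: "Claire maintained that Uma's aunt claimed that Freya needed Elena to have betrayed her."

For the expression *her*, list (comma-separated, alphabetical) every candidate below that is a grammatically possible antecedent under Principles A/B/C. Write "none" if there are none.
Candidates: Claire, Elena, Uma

*her* is a pronoun; Principle B requires it to be free in its binding domain — the clause headed by 'betrayed'.
— Claire: subject of the matrix clause; c-commands the pronoun but lies outside its binding domain — allowed.
— Elena: subject of the clause headed by 'betrayed'; c-commands the pronoun within its binding domain — blocked (Principle B).
— Uma: possessor inside the subject DP of the clause headed by 'claimed'; does not c-command the pronoun — Principle B does not apply; allowed.

Claire, Uma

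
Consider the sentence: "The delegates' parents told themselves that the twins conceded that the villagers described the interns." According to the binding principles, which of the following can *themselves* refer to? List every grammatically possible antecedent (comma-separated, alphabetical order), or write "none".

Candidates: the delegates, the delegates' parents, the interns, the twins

the delegates' parents

*themselves* is a reflexive; Principle A requires it to be bound within its binding domain — the matrix clause.
— the delegates: possessor inside the subject DP of the matrix clause; does not c-command the reflexive — cannot bind it (Principle A).
— the delegates' parents: subject of the matrix clause; c-commands the reflexive within its binding domain — allowed (Principle A).
— the interns: object of the clause headed by 'described'; does not c-command the reflexive — cannot bind it (Principle A).
— the twins: subject of the clause headed by 'conceded'; does not c-command the reflexive — cannot bind it (Principle A).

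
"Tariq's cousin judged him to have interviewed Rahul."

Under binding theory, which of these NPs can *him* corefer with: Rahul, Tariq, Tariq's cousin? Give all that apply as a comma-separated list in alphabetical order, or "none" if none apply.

Tariq

*him* is a pronoun; Principle B requires it to be free in its binding domain — the matrix clause.
— Rahul: object of the clause headed by 'interviewed'; is c-commanded by the pronoun; coreference would bind this R-expression — blocked (Principle C).
— Tariq: possessor inside the subject DP of the matrix clause; does not c-command the pronoun — Principle B does not apply; allowed.
— Tariq's cousin: subject of the matrix clause; c-commands the pronoun within its binding domain — blocked (Principle B).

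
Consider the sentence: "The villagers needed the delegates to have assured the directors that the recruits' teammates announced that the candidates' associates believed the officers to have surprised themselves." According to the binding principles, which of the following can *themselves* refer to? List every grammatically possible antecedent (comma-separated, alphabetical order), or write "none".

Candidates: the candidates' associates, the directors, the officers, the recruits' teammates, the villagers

*themselves* is a reflexive; Principle A requires it to be bound within its binding domain — the clause headed by 'surprised'.
— the candidates' associates: subject of the clause headed by 'believed'; c-commands the reflexive but lies outside its binding domain — cannot bind it (Principle A).
— the directors: object of the clause headed by 'assured'; c-commands the reflexive but lies outside its binding domain — cannot bind it (Principle A).
— the officers: subject of the clause headed by 'surprised'; c-commands the reflexive within its binding domain — allowed (Principle A).
— the recruits' teammates: subject of the clause headed by 'announced'; c-commands the reflexive but lies outside its binding domain — cannot bind it (Principle A).
— the villagers: subject of the matrix clause; c-commands the reflexive but lies outside its binding domain — cannot bind it (Principle A).

the officers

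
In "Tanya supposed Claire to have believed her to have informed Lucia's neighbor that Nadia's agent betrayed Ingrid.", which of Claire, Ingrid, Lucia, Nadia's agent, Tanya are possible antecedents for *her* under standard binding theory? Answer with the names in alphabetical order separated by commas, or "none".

Tanya

*her* is a pronoun; Principle B requires it to be free in its binding domain — the clause headed by 'believed'.
— Claire: subject of the clause headed by 'believed'; c-commands the pronoun within its binding domain — blocked (Principle B).
— Ingrid: object of the clause headed by 'betrayed'; is c-commanded by the pronoun; coreference would bind this R-expression — blocked (Principle C).
— Lucia: possessor inside the object DP of the clause headed by 'informed'; is c-commanded by the pronoun; coreference would bind this R-expression — blocked (Principle C).
— Nadia's agent: subject of the clause headed by 'betrayed'; is c-commanded by the pronoun; coreference would bind this R-expression — blocked (Principle C).
— Tanya: subject of the matrix clause; c-commands the pronoun but lies outside its binding domain — allowed.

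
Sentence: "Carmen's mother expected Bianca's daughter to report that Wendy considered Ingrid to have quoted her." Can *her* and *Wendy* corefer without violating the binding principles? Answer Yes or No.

Yes

*Wendy* is an R-expression; Principle C requires it to be free (not bound by any c-commanding expression).
— her: object of the clause headed by 'quoted'; the pronoun does not c-command the R-expression — coreference allowed.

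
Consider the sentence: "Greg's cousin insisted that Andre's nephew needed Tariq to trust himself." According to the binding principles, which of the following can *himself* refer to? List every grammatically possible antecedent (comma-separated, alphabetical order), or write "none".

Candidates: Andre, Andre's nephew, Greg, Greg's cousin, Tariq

Tariq

*himself* is a reflexive; Principle A requires it to be bound within its binding domain — the clause headed by 'trust'.
— Andre: possessor inside the subject DP of the clause headed by 'needed'; does not c-command the reflexive — cannot bind it (Principle A).
— Andre's nephew: subject of the clause headed by 'needed'; c-commands the reflexive but lies outside its binding domain — cannot bind it (Principle A).
— Greg: possessor inside the subject DP of the matrix clause; does not c-command the reflexive — cannot bind it (Principle A).
— Greg's cousin: subject of the matrix clause; c-commands the reflexive but lies outside its binding domain — cannot bind it (Principle A).
— Tariq: subject of the clause headed by 'trust'; c-commands the reflexive within its binding domain — allowed (Principle A).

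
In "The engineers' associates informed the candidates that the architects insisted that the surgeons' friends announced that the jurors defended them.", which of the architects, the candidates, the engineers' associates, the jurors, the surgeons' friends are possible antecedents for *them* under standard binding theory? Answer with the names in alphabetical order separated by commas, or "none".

*them* is a pronoun; Principle B requires it to be free in its binding domain — the clause headed by 'defended'.
— the architects: subject of the clause headed by 'insisted'; c-commands the pronoun but lies outside its binding domain — allowed.
— the candidates: object of the matrix clause; c-commands the pronoun but lies outside its binding domain — allowed.
— the engineers' associates: subject of the matrix clause; c-commands the pronoun but lies outside its binding domain — allowed.
— the jurors: subject of the clause headed by 'defended'; c-commands the pronoun within its binding domain — blocked (Principle B).
— the surgeons' friends: subject of the clause headed by 'announced'; c-commands the pronoun but lies outside its binding domain — allowed.

the architects, the candidates, the engineers' associates, the surgeons' friends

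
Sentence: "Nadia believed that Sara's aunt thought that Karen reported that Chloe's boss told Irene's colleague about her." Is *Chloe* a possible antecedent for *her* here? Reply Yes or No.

Yes

*her* is a pronoun; Principle B requires it to be free in its binding domain — the clause headed by 'told'.
— Chloe: possessor inside the subject DP of the clause headed by 'told'; does not c-command the pronoun — Principle B does not apply; allowed.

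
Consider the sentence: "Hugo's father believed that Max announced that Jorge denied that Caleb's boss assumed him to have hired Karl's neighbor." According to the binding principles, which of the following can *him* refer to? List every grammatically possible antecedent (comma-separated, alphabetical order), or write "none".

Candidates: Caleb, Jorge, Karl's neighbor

Caleb, Jorge

*him* is a pronoun; Principle B requires it to be free in its binding domain — the clause headed by 'assumed'.
— Caleb: possessor inside the subject DP of the clause headed by 'assumed'; does not c-command the pronoun — Principle B does not apply; allowed.
— Jorge: subject of the clause headed by 'denied'; c-commands the pronoun but lies outside its binding domain — allowed.
— Karl's neighbor: object of the clause headed by 'hired'; is c-commanded by the pronoun; coreference would bind this R-expression — blocked (Principle C).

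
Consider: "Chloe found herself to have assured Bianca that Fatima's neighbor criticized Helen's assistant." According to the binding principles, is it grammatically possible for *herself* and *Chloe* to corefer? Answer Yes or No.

*herself* is a reflexive; Principle A requires it to be bound within its binding domain — the matrix clause.
— Chloe: subject of the matrix clause; c-commands the reflexive within its binding domain — allowed (Principle A).

Yes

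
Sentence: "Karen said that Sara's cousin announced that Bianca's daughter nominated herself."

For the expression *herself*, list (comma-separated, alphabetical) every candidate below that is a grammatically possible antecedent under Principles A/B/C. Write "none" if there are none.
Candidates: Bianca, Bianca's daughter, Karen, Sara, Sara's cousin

*herself* is a reflexive; Principle A requires it to be bound within its binding domain — the clause headed by 'nominated'.
— Bianca: possessor inside the subject DP of the clause headed by 'nominated'; does not c-command the reflexive — cannot bind it (Principle A).
— Bianca's daughter: subject of the clause headed by 'nominated'; c-commands the reflexive within its binding domain — allowed (Principle A).
— Karen: subject of the matrix clause; c-commands the reflexive but lies outside its binding domain — cannot bind it (Principle A).
— Sara: possessor inside the subject DP of the clause headed by 'announced'; does not c-command the reflexive — cannot bind it (Principle A).
— Sara's cousin: subject of the clause headed by 'announced'; c-commands the reflexive but lies outside its binding domain — cannot bind it (Principle A).

Bianca's daughter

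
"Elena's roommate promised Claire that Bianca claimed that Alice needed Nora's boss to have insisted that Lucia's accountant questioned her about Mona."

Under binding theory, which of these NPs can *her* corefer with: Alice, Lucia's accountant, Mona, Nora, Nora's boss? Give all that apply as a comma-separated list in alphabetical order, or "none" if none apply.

Alice, Nora, Nora's boss

*her* is a pronoun; Principle B requires it to be free in its binding domain — the clause headed by 'questioned'.
— Alice: subject of the clause headed by 'needed'; c-commands the pronoun but lies outside its binding domain — allowed.
— Lucia's accountant: subject of the clause headed by 'questioned'; c-commands the pronoun within its binding domain — blocked (Principle B).
— Mona: second object of the clause headed by 'questioned'; is c-commanded by the pronoun; coreference would bind this R-expression — blocked (Principle C).
— Nora: possessor inside the subject DP of the clause headed by 'insisted'; does not c-command the pronoun — Principle B does not apply; allowed.
— Nora's boss: subject of the clause headed by 'insisted'; c-commands the pronoun but lies outside its binding domain — allowed.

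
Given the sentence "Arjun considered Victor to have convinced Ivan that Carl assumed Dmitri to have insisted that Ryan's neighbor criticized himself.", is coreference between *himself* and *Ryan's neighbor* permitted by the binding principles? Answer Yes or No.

*himself* is a reflexive; Principle A requires it to be bound within its binding domain — the clause headed by 'criticized'.
— Ryan's neighbor: subject of the clause headed by 'criticized'; c-commands the reflexive within its binding domain — allowed (Principle A).

Yes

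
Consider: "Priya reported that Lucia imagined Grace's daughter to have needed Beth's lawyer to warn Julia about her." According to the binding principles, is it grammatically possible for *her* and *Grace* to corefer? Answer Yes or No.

*her* is a pronoun; Principle B requires it to be free in its binding domain — the clause headed by 'warn'.
— Grace: possessor inside the subject DP of the clause headed by 'needed'; does not c-command the pronoun — Principle B does not apply; allowed.

Yes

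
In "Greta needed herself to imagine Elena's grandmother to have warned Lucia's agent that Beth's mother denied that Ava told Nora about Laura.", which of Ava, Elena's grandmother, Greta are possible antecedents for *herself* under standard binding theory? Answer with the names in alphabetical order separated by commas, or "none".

*herself* is a reflexive; Principle A requires it to be bound within its binding domain — the matrix clause.
— Ava: subject of the clause headed by 'told'; does not c-command the reflexive — cannot bind it (Principle A).
— Elena's grandmother: subject of the clause headed by 'warned'; does not c-command the reflexive — cannot bind it (Principle A).
— Greta: subject of the matrix clause; c-commands the reflexive within its binding domain — allowed (Principle A).

Greta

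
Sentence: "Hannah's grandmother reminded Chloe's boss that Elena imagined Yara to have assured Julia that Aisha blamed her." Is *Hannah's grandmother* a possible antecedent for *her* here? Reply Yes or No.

*her* is a pronoun; Principle B requires it to be free in its binding domain — the clause headed by 'blamed'.
— Hannah's grandmother: subject of the matrix clause; c-commands the pronoun but lies outside its binding domain — allowed.

Yes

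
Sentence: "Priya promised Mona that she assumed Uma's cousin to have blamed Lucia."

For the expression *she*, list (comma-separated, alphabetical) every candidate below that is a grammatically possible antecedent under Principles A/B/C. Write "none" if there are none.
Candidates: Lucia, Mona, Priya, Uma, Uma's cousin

*she* is a pronoun; Principle B requires it to be free in its binding domain — the clause headed by 'assumed'.
— Lucia: object of the clause headed by 'blamed'; is c-commanded by the pronoun; coreference would bind this R-expression — blocked (Principle C).
— Mona: object of the matrix clause; c-commands the pronoun but lies outside its binding domain — allowed.
— Priya: subject of the matrix clause; c-commands the pronoun but lies outside its binding domain — allowed.
— Uma: possessor inside the subject DP of the clause headed by 'blamed'; is c-commanded by the pronoun; coreference would bind this R-expression — blocked (Principle C).
— Uma's cousin: subject of the clause headed by 'blamed'; is c-commanded by the pronoun; coreference would bind this R-expression — blocked (Principle C).

Mona, Priya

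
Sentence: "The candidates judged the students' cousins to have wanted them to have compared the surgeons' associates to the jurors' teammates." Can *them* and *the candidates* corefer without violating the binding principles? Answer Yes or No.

*the candidates* is an R-expression; Principle C requires it to be free (not bound by any c-commanding expression).
— them: subject of the clause headed by 'compared'; the pronoun does not c-command the R-expression — coreference allowed.

Yes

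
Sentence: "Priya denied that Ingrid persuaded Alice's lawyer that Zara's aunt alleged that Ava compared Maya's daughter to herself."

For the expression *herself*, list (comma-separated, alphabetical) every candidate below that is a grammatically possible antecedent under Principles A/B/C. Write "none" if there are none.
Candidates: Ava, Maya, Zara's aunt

*herself* is a reflexive; Principle A requires it to be bound within its binding domain — the clause headed by 'compared'.
— Ava: subject of the clause headed by 'compared'; c-commands the reflexive within its binding domain — allowed (Principle A).
— Maya: possessor inside the object DP of the clause headed by 'compared'; does not c-command the reflexive — cannot bind it (Principle A).
— Zara's aunt: subject of the clause headed by 'alleged'; c-commands the reflexive but lies outside its binding domain — cannot bind it (Principle A).

Ava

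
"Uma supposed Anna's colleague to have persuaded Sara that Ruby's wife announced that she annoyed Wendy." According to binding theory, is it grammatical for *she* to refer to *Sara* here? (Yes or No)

Yes

*Sara* is an R-expression; Principle C requires it to be free (not bound by any c-commanding expression).
— she: subject of the clause headed by 'annoyed'; the pronoun does not c-command the R-expression — coreference allowed.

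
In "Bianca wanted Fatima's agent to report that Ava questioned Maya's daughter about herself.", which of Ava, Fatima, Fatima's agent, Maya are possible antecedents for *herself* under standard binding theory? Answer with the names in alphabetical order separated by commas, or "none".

*herself* is a reflexive; Principle A requires it to be bound within its binding domain — the clause headed by 'questioned'.
— Ava: subject of the clause headed by 'questioned'; c-commands the reflexive within its binding domain — allowed (Principle A).
— Fatima: possessor inside the subject DP of the clause headed by 'report'; does not c-command the reflexive — cannot bind it (Principle A).
— Fatima's agent: subject of the clause headed by 'report'; c-commands the reflexive but lies outside its binding domain — cannot bind it (Principle A).
— Maya: possessor inside the object DP of the clause headed by 'questioned'; does not c-command the reflexive — cannot bind it (Principle A).

Ava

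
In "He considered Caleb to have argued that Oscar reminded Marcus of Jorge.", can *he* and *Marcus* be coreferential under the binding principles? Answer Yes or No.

No

*Marcus* is an R-expression; Principle C requires it to be free (not bound by any c-commanding expression).
— he: subject of the matrix clause; the pronoun c-commands the R-expression — coreference blocked (Principle C).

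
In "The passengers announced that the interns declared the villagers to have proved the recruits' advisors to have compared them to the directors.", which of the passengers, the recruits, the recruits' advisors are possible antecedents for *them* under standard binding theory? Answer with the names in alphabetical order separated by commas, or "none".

the passengers, the recruits

*them* is a pronoun; Principle B requires it to be free in its binding domain — the clause headed by 'compared'.
— the passengers: subject of the matrix clause; c-commands the pronoun but lies outside its binding domain — allowed.
— the recruits: possessor inside the subject DP of the clause headed by 'compared'; does not c-command the pronoun — Principle B does not apply; allowed.
— the recruits' advisors: subject of the clause headed by 'compared'; c-commands the pronoun within its binding domain — blocked (Principle B).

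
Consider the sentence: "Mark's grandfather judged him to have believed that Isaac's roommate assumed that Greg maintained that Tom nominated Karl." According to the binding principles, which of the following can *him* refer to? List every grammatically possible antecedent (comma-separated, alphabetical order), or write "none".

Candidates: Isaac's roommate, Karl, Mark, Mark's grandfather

Mark

*him* is a pronoun; Principle B requires it to be free in its binding domain — the matrix clause.
— Isaac's roommate: subject of the clause headed by 'assumed'; is c-commanded by the pronoun; coreference would bind this R-expression — blocked (Principle C).
— Karl: object of the clause headed by 'nominated'; is c-commanded by the pronoun; coreference would bind this R-expression — blocked (Principle C).
— Mark: possessor inside the subject DP of the matrix clause; does not c-command the pronoun — Principle B does not apply; allowed.
— Mark's grandfather: subject of the matrix clause; c-commands the pronoun within its binding domain — blocked (Principle B).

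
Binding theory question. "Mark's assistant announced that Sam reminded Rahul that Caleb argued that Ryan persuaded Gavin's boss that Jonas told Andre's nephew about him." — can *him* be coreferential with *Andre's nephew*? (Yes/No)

*him* is a pronoun; Principle B requires it to be free in its binding domain — the clause headed by 'told'.
— Andre's nephew: object of the clause headed by 'told'; c-commands the pronoun within its binding domain — blocked (Principle B).

No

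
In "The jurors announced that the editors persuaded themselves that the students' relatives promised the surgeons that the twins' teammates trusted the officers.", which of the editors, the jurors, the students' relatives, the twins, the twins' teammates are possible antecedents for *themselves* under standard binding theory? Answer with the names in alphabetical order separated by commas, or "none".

*themselves* is a reflexive; Principle A requires it to be bound within its binding domain — the clause headed by 'persuaded'.
— the editors: subject of the clause headed by 'persuaded'; c-commands the reflexive within its binding domain — allowed (Principle A).
— the jurors: subject of the matrix clause; c-commands the reflexive but lies outside its binding domain — cannot bind it (Principle A).
— the students' relatives: subject of the clause headed by 'promised'; does not c-command the reflexive — cannot bind it (Principle A).
— the twins: possessor inside the subject DP of the clause headed by 'trusted'; does not c-command the reflexive — cannot bind it (Principle A).
— the twins' teammates: subject of the clause headed by 'trusted'; does not c-command the reflexive — cannot bind it (Principle A).

the editors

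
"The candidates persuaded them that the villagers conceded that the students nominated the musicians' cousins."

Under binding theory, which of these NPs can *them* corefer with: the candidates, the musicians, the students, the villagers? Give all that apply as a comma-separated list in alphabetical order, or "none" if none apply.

none

*them* is a pronoun; Principle B requires it to be free in its binding domain — the matrix clause.
— the candidates: subject of the matrix clause; c-commands the pronoun within its binding domain — blocked (Principle B).
— the musicians: possessor inside the object DP of the clause headed by 'nominated'; is c-commanded by the pronoun; coreference would bind this R-expression — blocked (Principle C).
— the students: subject of the clause headed by 'nominated'; is c-commanded by the pronoun; coreference would bind this R-expression — blocked (Principle C).
— the villagers: subject of the clause headed by 'conceded'; is c-commanded by the pronoun; coreference would bind this R-expression — blocked (Principle C).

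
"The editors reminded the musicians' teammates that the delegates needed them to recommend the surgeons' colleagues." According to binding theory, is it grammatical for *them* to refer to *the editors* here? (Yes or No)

Yes

*the editors* is an R-expression; Principle C requires it to be free (not bound by any c-commanding expression).
— them: subject of the clause headed by 'recommend'; the pronoun does not c-command the R-expression — coreference allowed.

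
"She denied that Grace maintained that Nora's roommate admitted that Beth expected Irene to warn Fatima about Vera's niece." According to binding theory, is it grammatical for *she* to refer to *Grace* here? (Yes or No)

*Grace* is an R-expression; Principle C requires it to be free (not bound by any c-commanding expression).
— she: subject of the matrix clause; the pronoun c-commands the R-expression — coreference blocked (Principle C).

No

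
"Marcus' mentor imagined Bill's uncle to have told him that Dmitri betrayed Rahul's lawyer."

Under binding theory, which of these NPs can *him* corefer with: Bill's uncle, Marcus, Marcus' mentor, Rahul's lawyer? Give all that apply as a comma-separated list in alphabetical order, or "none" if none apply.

Marcus, Marcus' mentor

*him* is a pronoun; Principle B requires it to be free in its binding domain — the clause headed by 'told'.
— Bill's uncle: subject of the clause headed by 'told'; c-commands the pronoun within its binding domain — blocked (Principle B).
— Marcus: possessor inside the subject DP of the matrix clause; does not c-command the pronoun — Principle B does not apply; allowed.
— Marcus' mentor: subject of the matrix clause; c-commands the pronoun but lies outside its binding domain — allowed.
— Rahul's lawyer: object of the clause headed by 'betrayed'; is c-commanded by the pronoun; coreference would bind this R-expression — blocked (Principle C).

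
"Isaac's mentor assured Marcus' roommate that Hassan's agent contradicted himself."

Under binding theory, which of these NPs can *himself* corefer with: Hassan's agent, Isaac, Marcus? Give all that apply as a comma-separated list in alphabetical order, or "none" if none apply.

Hassan's agent

*himself* is a reflexive; Principle A requires it to be bound within its binding domain — the clause headed by 'contradicted'.
— Hassan's agent: subject of the clause headed by 'contradicted'; c-commands the reflexive within its binding domain — allowed (Principle A).
— Isaac: possessor inside the subject DP of the matrix clause; does not c-command the reflexive — cannot bind it (Principle A).
— Marcus: possessor inside the object DP of the matrix clause; does not c-command the reflexive — cannot bind it (Principle A).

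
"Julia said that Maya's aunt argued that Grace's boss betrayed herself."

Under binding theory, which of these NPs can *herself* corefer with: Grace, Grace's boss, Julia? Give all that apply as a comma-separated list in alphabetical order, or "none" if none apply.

*herself* is a reflexive; Principle A requires it to be bound within its binding domain — the clause headed by 'betrayed'.
— Grace: possessor inside the subject DP of the clause headed by 'betrayed'; does not c-command the reflexive — cannot bind it (Principle A).
— Grace's boss: subject of the clause headed by 'betrayed'; c-commands the reflexive within its binding domain — allowed (Principle A).
— Julia: subject of the matrix clause; c-commands the reflexive but lies outside its binding domain — cannot bind it (Principle A).

Grace's boss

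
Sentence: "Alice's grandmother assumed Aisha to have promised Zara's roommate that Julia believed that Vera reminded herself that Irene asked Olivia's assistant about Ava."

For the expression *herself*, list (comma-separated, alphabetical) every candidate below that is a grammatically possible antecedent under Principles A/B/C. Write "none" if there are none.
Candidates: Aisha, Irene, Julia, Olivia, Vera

*herself* is a reflexive; Principle A requires it to be bound within its binding domain — the clause headed by 'reminded'.
— Aisha: subject of the clause headed by 'promised'; c-commands the reflexive but lies outside its binding domain — cannot bind it (Principle A).
— Irene: subject of the clause headed by 'asked'; does not c-command the reflexive — cannot bind it (Principle A).
— Julia: subject of the clause headed by 'believed'; c-commands the reflexive but lies outside its binding domain — cannot bind it (Principle A).
— Olivia: possessor inside the object DP of the clause headed by 'asked'; does not c-command the reflexive — cannot bind it (Principle A).
— Vera: subject of the clause headed by 'reminded'; c-commands the reflexive within its binding domain — allowed (Principle A).

Vera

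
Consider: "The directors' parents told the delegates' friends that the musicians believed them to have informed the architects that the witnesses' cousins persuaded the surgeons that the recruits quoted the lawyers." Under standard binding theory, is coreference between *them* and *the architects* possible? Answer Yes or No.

No

*the architects* is an R-expression; Principle C requires it to be free (not bound by any c-commanding expression).
— them: subject of the clause headed by 'informed'; the pronoun c-commands the R-expression — coreference blocked (Principle C).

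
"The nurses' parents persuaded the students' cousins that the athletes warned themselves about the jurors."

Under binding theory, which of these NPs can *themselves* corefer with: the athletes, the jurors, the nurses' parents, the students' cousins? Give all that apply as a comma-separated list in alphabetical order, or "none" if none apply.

*themselves* is a reflexive; Principle A requires it to be bound within its binding domain — the clause headed by 'warned'.
— the athletes: subject of the clause headed by 'warned'; c-commands the reflexive within its binding domain — allowed (Principle A).
— the jurors: second object of the clause headed by 'warned'; does not c-command the reflexive — cannot bind it (Principle A).
— the nurses' parents: subject of the matrix clause; c-commands the reflexive but lies outside its binding domain — cannot bind it (Principle A).
— the students' cousins: object of the matrix clause; c-commands the reflexive but lies outside its binding domain — cannot bind it (Principle A).

the athletes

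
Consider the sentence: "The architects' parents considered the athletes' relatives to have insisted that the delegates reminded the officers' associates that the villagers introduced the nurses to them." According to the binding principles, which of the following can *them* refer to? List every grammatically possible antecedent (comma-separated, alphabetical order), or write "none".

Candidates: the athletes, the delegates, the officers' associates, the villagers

the athletes, the delegates, the officers' associates

*them* is a pronoun; Principle B requires it to be free in its binding domain — the clause headed by 'introduced'.
— the athletes: possessor inside the subject DP of the clause headed by 'insisted'; does not c-command the pronoun — Principle B does not apply; allowed.
— the delegates: subject of the clause headed by 'reminded'; c-commands the pronoun but lies outside its binding domain — allowed.
— the officers' associates: object of the clause headed by 'reminded'; c-commands the pronoun but lies outside its binding domain — allowed.
— the villagers: subject of the clause headed by 'introduced'; c-commands the pronoun within its binding domain — blocked (Principle B).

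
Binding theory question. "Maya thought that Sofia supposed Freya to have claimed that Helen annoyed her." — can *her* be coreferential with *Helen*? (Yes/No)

No

*her* is a pronoun; Principle B requires it to be free in its binding domain — the clause headed by 'annoyed'.
— Helen: subject of the clause headed by 'annoyed'; c-commands the pronoun within its binding domain — blocked (Principle B).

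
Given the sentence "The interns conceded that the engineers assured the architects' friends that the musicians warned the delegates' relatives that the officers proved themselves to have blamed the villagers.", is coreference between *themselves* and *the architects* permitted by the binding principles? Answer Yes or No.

No

*themselves* is a reflexive; Principle A requires it to be bound within its binding domain — the clause headed by 'proved'.
— the architects: possessor inside the object DP of the clause headed by 'assured'; does not c-command the reflexive — cannot bind it (Principle A).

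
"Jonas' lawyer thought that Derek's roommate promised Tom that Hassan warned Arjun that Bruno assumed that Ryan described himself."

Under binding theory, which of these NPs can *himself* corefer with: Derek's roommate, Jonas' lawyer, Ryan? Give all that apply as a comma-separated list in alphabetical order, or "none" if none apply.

Ryan

*himself* is a reflexive; Principle A requires it to be bound within its binding domain — the clause headed by 'described'.
— Derek's roommate: subject of the clause headed by 'promised'; c-commands the reflexive but lies outside its binding domain — cannot bind it (Principle A).
— Jonas' lawyer: subject of the matrix clause; c-commands the reflexive but lies outside its binding domain — cannot bind it (Principle A).
— Ryan: subject of the clause headed by 'described'; c-commands the reflexive within its binding domain — allowed (Principle A).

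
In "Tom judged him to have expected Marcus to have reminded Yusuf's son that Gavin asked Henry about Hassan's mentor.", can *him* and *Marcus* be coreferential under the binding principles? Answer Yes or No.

No

*Marcus* is an R-expression; Principle C requires it to be free (not bound by any c-commanding expression).
— him: subject of the clause headed by 'expected'; the pronoun c-commands the R-expression — coreference blocked (Principle C).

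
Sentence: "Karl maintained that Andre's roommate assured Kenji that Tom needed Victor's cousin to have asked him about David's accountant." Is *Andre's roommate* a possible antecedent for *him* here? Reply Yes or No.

Yes

*him* is a pronoun; Principle B requires it to be free in its binding domain — the clause headed by 'asked'.
— Andre's roommate: subject of the clause headed by 'assured'; c-commands the pronoun but lies outside its binding domain — allowed.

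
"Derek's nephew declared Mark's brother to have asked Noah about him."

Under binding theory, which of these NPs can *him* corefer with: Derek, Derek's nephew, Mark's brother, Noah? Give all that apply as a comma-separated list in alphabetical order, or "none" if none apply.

*him* is a pronoun; Principle B requires it to be free in its binding domain — the clause headed by 'asked'.
— Derek: possessor inside the subject DP of the matrix clause; does not c-command the pronoun — Principle B does not apply; allowed.
— Derek's nephew: subject of the matrix clause; c-commands the pronoun but lies outside its binding domain — allowed.
— Mark's brother: subject of the clause headed by 'asked'; c-commands the pronoun within its binding domain — blocked (Principle B).
— Noah: object of the clause headed by 'asked'; c-commands the pronoun within its binding domain — blocked (Principle B).

Derek, Derek's nephew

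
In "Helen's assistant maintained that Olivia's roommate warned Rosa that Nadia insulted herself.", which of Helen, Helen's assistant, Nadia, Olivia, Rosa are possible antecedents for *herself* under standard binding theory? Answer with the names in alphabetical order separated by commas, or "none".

Nadia

*herself* is a reflexive; Principle A requires it to be bound within its binding domain — the clause headed by 'insulted'.
— Helen: possessor inside the subject DP of the matrix clause; does not c-command the reflexive — cannot bind it (Principle A).
— Helen's assistant: subject of the matrix clause; c-commands the reflexive but lies outside its binding domain — cannot bind it (Principle A).
— Nadia: subject of the clause headed by 'insulted'; c-commands the reflexive within its binding domain — allowed (Principle A).
— Olivia: possessor inside the subject DP of the clause headed by 'warned'; does not c-command the reflexive — cannot bind it (Principle A).
— Rosa: object of the clause headed by 'warned'; c-commands the reflexive but lies outside its binding domain — cannot bind it (Principle A).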